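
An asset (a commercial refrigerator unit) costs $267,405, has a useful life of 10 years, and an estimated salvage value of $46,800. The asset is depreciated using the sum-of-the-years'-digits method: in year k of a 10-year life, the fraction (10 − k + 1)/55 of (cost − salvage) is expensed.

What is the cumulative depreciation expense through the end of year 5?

$160,440

Depreciable base = $267,405 − $46,800 = $220,605.
Sum of the years' digits = 10+9+8+7+6+5+4+3+2+1 = 55.
Year 1: $220,605 × 10/55 = $40,110. Book value $227,295.
Year 2: $220,605 × 9/55 = $36,099. Book value $191,196.
Year 3: $220,605 × 8/55 = $32,088. Book value $159,108.
Year 4: $220,605 × 7/55 = $28,077. Book value $131,031.
Year 5: $220,605 × 6/55 = $24,066. Book value $106,965.
Accumulated through year 5 = $267,405 − $106,965 = $160,440.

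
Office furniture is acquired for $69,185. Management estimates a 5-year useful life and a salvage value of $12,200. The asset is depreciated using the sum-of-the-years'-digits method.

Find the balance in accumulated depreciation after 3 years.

$45,588

Depreciable base = $69,185 − $12,200 = $56,985.
Sum of the years' digits = 5+4+3+2+1 = 15.
Year 1: $56,985 × 5/15 = $18,995. Book value $50,190.
Year 2: $56,985 × 4/15 = $15,196. Book value $34,994.
Year 3: $56,985 × 3/15 = $11,397. Book value $23,597.
Accumulated through year 3 = $69,185 − $23,597 = $45,588.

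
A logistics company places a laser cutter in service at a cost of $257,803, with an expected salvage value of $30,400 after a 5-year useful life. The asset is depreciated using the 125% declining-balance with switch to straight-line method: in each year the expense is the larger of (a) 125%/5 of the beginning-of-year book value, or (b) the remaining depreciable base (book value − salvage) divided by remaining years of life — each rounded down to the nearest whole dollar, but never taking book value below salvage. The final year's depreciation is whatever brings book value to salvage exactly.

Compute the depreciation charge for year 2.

$48,338

Depreciable base = $257,803 − $30,400 = $227,403.
Year 1: DB = ⌊$257,803 × 125%/5⌋ = $64,450; SL = ⌊$227,403/5⌋ = $45,480 → take DB $64,450. Book value $193,353.
Year 2: DB = ⌊$193,353 × 125%/5⌋ = $48,338; SL = ⌊$162,953/4⌋ = $40,738 → take DB $48,338. Book value $145,015.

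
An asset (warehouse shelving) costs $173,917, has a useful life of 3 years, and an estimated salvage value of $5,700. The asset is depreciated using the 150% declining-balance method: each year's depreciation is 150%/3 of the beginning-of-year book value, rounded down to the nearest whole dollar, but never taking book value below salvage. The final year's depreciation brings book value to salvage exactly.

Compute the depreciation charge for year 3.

$37,780

Depreciable base = $173,917 − $5,700 = $168,217.
Year 1: ⌊$173,917 × 150%/3⌋ = $86,958. Book value $86,959.
Year 2: ⌊$86,959 × 150%/3⌋ = $43,479. Book value $43,480.
Year 3 (final): $43,480 − $5,700 = $37,780. Book value $5,700.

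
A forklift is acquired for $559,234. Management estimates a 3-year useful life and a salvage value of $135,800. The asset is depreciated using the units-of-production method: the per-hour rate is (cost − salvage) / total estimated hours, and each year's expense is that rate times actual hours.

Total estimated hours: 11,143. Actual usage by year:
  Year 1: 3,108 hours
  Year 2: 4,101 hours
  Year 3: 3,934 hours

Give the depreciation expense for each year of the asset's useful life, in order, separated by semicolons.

Depreciable base = $559,234 − $135,800 = $423,434.
Rate = $423,434 / 11,143 hours = $38 per hour.
Year 1: 3,108 × $38 = $118,104. Book value $441,130.
Year 2: 4,101 × $38 = $155,838. Book value $285,292.
Year 3: 3,934 × $38 = $149,492. Book value $135,800.

$118,104; $155,838; $149,492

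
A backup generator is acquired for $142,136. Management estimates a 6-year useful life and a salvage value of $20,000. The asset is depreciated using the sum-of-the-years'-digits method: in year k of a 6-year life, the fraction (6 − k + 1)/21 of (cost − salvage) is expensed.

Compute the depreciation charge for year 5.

$11,632

Depreciable base = $142,136 − $20,000 = $122,136.
Sum of the years' digits = 6+5+4+3+2+1 = 21.
Year 1: $122,136 × 6/21 = $34,896. Book value $107,240.
Year 2: $122,136 × 5/21 = $29,080. Book value $78,160.
Year 3: $122,136 × 4/21 = $23,264. Book value $54,896.
Year 4: $122,136 × 3/21 = $17,448. Book value $37,448.
Year 5: $122,136 × 2/21 = $11,632. Book value $25,816.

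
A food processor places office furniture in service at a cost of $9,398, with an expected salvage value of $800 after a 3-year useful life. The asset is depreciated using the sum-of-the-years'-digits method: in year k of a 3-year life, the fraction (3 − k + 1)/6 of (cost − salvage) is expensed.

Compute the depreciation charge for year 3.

Depreciable base = $9,398 − $800 = $8,598.
Sum of the years' digits = 3+2+1 = 6.
Year 1: $8,598 × 3/6 = $4,299. Book value $5,099.
Year 2: $8,598 × 2/6 = $2,866. Book value $2,233.
Year 3: $8,598 × 1/6 = $1,433. Book value $800.

$1,433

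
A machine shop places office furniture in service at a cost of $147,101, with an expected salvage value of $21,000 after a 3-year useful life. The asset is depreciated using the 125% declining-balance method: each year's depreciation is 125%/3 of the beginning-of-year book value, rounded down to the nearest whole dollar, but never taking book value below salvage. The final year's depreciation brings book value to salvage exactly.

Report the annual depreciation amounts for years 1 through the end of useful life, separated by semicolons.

Depreciable base = $147,101 − $21,000 = $126,101.
Year 1: ⌊$147,101 × 125%/3⌋ = $61,292. Book value $85,809.
Year 2: ⌊$85,809 × 125%/3⌋ = $35,753. Book value $50,056.
Year 3 (final): $50,056 − $21,000 = $29,056. Book value $21,000.

$61,292; $35,753; $29,056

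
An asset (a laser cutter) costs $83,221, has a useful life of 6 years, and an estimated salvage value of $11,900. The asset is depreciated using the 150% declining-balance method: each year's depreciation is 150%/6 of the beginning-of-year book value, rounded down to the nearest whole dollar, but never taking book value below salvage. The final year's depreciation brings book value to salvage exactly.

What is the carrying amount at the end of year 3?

Depreciable base = $83,221 − $11,900 = $71,321.
Year 1: ⌊$83,221 × 150%/6⌋ = $20,805. Book value $62,416.
Year 2: ⌊$62,416 × 150%/6⌋ = $15,604. Book value $46,812.
Year 3: ⌊$46,812 × 150%/6⌋ = $11,703. Book value $35,109.

$35,109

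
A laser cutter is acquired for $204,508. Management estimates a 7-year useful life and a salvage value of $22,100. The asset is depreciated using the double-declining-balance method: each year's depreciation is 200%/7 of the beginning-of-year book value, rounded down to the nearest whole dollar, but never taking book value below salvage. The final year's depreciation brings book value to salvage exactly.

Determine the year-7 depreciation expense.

$5,062

Depreciable base = $204,508 − $22,100 = $182,408.
Year 1: ⌊$204,508 × 200%/7⌋ = $58,430. Book value $146,078.
Year 2: ⌊$146,078 × 200%/7⌋ = $41,736. Book value $104,342.
Year 3: ⌊$104,342 × 200%/7⌋ = $29,812. Book value $74,530.
Year 4: ⌊$74,530 × 200%/7⌋ = $21,294. Book value $53,236.
Year 5: ⌊$53,236 × 200%/7⌋ = $15,210. Book value $38,026.
Year 6: ⌊$38,026 × 200%/7⌋ = $10,864. Book value $27,162.
Year 7 (final): $27,162 − $22,100 = $5,062. Book value $22,100.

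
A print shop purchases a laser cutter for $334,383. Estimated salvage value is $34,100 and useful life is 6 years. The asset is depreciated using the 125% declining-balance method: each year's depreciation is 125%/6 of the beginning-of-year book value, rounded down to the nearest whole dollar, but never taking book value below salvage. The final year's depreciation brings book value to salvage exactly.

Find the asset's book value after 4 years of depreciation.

Depreciable base = $334,383 − $34,100 = $300,283.
Year 1: ⌊$334,383 × 125%/6⌋ = $69,663. Book value $264,720.
Year 2: ⌊$264,720 × 125%/6⌋ = $55,150. Book value $209,570.
Year 3: ⌊$209,570 × 125%/6⌋ = $43,660. Book value $165,910.
Year 4: ⌊$165,910 × 125%/6⌋ = $34,564. Book value $131,346.

$131,346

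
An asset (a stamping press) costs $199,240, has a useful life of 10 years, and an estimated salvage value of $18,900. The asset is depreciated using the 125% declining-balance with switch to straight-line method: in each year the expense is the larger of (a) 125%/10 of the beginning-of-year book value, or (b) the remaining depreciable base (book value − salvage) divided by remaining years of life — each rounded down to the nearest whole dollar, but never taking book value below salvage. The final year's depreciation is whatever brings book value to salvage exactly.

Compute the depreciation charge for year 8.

$16,315

Depreciable base = $199,240 − $18,900 = $180,340.
Year 1: DB = ⌊$199,240 × 125%/10⌋ = $24,905; SL = ⌊$180,340/10⌋ = $18,034 → take DB $24,905. Book value $174,335.
Year 2: DB = ⌊$174,335 × 125%/10⌋ = $21,791; SL = ⌊$155,435/9⌋ = $17,270 → take DB $21,791. Book value $152,544.
Year 3: DB = ⌊$152,544 × 125%/10⌋ = $19,068; SL = ⌊$133,644/8⌋ = $16,705 → take DB $19,068. Book value $133,476.
Year 4: DB = ⌊$133,476 × 125%/10⌋ = $16,684; SL = ⌊$114,576/7⌋ = $16,368 → take DB $16,684. Book value $116,792.
Year 5: DB = ⌊$116,792 × 125%/10⌋ = $14,599; SL = ⌊$97,892/6⌋ = $16,315 → take SL $16,315. Book value $100,477.
Year 6: DB = ⌊$100,477 × 125%/10⌋ = $12,559; SL = ⌊$81,577/5⌋ = $16,315 → take SL $16,315. Book value $84,162.
Year 7: DB = ⌊$84,162 × 125%/10⌋ = $10,520; SL = ⌊$65,262/4⌋ = $16,315 → take SL $16,315. Book value $67,847.
Year 8: DB = ⌊$67,847 × 125%/10⌋ = $8,480; SL = ⌊$48,947/3⌋ = $16,315 → take SL $16,315. Book value $51,532.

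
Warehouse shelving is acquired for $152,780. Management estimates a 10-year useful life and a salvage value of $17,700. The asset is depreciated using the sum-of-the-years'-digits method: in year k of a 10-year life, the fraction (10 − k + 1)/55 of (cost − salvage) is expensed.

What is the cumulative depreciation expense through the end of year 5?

$98,240

Depreciable base = $152,780 − $17,700 = $135,080.
Sum of the years' digits = 10+9+8+7+6+5+4+3+2+1 = 55.
Year 1: $135,080 × 10/55 = $24,560. Book value $128,220.
Year 2: $135,080 × 9/55 = $22,104. Book value $106,116.
Year 3: $135,080 × 8/55 = $19,648. Book value $86,468.
Year 4: $135,080 × 7/55 = $17,192. Book value $69,276.
Year 5: $135,080 × 6/55 = $14,736. Book value $54,540.
Accumulated through year 5 = $152,780 − $54,540 = $98,240.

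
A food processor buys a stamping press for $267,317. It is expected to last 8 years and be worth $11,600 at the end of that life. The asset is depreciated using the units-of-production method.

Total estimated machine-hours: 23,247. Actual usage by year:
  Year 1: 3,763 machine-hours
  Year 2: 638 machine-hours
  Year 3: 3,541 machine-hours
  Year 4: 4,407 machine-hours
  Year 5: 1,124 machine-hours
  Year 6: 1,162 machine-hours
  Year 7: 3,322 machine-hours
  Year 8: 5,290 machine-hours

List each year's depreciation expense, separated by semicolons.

Depreciable base = $267,317 − $11,600 = $255,717.
Rate = $255,717 / 23,247 machine-hours = $11 per machine-hour.
Year 1: 3,763 × $11 = $41,393. Book value $225,924.
Year 2: 638 × $11 = $7,018. Book value $218,906.
Year 3: 3,541 × $11 = $38,951. Book value $179,955.
Year 4: 4,407 × $11 = $48,477. Book value $131,478.
Year 5: 1,124 × $11 = $12,364. Book value $119,114.
Year 6: 1,162 × $11 = $12,782. Book value $106,332.
Year 7: 3,322 × $11 = $36,542. Book value $69,790.
Year 8: 5,290 × $11 = $58,190. Book value $11,600.

$41,393; $7,018; $38,951; $48,477; $12,364; $12,782; $36,542; $58,190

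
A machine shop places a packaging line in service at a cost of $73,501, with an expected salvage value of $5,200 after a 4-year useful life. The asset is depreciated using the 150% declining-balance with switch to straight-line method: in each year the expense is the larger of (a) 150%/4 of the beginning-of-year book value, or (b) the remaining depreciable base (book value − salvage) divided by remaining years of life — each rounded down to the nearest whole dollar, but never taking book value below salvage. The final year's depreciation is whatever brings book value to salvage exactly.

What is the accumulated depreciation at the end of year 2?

$44,789

Depreciable base = $73,501 − $5,200 = $68,301.
Year 1: DB = ⌊$73,501 × 150%/4⌋ = $27,562; SL = ⌊$68,301/4⌋ = $17,075 → take DB $27,562. Book value $45,939.
Year 2: DB = ⌊$45,939 × 150%/4⌋ = $17,227; SL = ⌊$40,739/3⌋ = $13,579 → take DB $17,227. Book value $28,712.
Accumulated through year 2 = $73,501 − $28,712 = $44,789.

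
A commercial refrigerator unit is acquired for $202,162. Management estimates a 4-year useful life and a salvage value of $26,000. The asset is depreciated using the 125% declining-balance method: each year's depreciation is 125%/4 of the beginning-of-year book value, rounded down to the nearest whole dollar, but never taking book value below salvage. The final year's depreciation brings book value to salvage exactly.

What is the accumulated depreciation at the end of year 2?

$106,608

Depreciable base = $202,162 − $26,000 = $176,162.
Year 1: ⌊$202,162 × 125%/4⌋ = $63,175. Book value $138,987.
Year 2: ⌊$138,987 × 125%/4⌋ = $43,433. Book value $95,554.
Accumulated through year 2 = $202,162 − $95,554 = $106,608.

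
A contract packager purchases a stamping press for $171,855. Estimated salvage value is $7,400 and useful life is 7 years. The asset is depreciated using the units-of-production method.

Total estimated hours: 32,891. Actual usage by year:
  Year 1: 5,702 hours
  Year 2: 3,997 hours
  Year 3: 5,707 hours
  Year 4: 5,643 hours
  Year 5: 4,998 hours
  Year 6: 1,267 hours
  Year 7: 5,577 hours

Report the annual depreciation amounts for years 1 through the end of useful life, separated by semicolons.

$28,510; $19,985; $28,535; $28,215; $24,990; $6,335; $27,885

Depreciable base = $171,855 − $7,400 = $164,455.
Rate = $164,455 / 32,891 hours = $5 per hour.
Year 1: 5,702 × $5 = $28,510. Book value $143,345.
Year 2: 3,997 × $5 = $19,985. Book value $123,360.
Year 3: 5,707 × $5 = $28,535. Book value $94,825.
Year 4: 5,643 × $5 = $28,215. Book value $66,610.
Year 5: 4,998 × $5 = $24,990. Book value $41,620.
Year 6: 1,267 × $5 = $6,335. Book value $35,285.
Year 7: 5,577 × $5 = $27,885. Book value $7,400.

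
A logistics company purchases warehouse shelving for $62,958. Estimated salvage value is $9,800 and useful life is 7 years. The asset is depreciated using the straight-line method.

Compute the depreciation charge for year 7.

Depreciable base = $62,958 − $9,800 = $53,158.
Annual expense = $53,158 / 7 = $7,594.

$7,594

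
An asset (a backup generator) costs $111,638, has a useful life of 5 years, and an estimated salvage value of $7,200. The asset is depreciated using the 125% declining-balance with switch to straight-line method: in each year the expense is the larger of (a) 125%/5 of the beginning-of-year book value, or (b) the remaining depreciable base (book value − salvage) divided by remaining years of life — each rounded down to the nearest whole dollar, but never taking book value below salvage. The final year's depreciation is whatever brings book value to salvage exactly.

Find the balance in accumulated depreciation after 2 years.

$48,841

Depreciable base = $111,638 − $7,200 = $104,438.
Year 1: DB = ⌊$111,638 × 125%/5⌋ = $27,909; SL = ⌊$104,438/5⌋ = $20,887 → take DB $27,909. Book value $83,729.
Year 2: DB = ⌊$83,729 × 125%/5⌋ = $20,932; SL = ⌊$76,529/4⌋ = $19,132 → take DB $20,932. Book value $62,797.
Accumulated through year 2 = $111,638 − $62,797 = $48,841.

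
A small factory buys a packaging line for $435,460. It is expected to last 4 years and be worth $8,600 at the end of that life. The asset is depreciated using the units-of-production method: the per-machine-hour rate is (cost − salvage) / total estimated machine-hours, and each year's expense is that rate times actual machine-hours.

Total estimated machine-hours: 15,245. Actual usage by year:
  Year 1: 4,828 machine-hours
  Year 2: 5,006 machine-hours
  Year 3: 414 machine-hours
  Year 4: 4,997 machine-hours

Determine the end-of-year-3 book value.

$148,516

Depreciable base = $435,460 − $8,600 = $426,860.
Rate = $426,860 / 15,245 machine-hours = $28 per machine-hour.
Year 1: 4,828 × $28 = $135,184. Book value $300,276.
Year 2: 5,006 × $28 = $140,168. Book value $160,108.
Year 3: 414 × $28 = $11,592. Book value $148,516.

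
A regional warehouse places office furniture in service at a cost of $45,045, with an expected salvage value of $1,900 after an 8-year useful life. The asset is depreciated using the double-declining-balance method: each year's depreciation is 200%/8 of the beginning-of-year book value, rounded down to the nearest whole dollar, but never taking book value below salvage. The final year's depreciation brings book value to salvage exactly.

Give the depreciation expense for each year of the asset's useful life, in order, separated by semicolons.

$11,261; $8,446; $6,334; $4,751; $3,563; $2,672; $2,004; $4,114

Depreciable base = $45,045 − $1,900 = $43,145.
Year 1: ⌊$45,045 × 200%/8⌋ = $11,261. Book value $33,784.
Year 2: ⌊$33,784 × 200%/8⌋ = $8,446. Book value $25,338.
Year 3: ⌊$25,338 × 200%/8⌋ = $6,334. Book value $19,004.
Year 4: ⌊$19,004 × 200%/8⌋ = $4,751. Book value $14,253.
Year 5: ⌊$14,253 × 200%/8⌋ = $3,563. Book value $10,690.
Year 6: ⌊$10,690 × 200%/8⌋ = $2,672. Book value $8,018.
Year 7: ⌊$8,018 × 200%/8⌋ = $2,004. Book value $6,014.
Year 8 (final): $6,014 − $1,900 = $4,114. Book value $1,900.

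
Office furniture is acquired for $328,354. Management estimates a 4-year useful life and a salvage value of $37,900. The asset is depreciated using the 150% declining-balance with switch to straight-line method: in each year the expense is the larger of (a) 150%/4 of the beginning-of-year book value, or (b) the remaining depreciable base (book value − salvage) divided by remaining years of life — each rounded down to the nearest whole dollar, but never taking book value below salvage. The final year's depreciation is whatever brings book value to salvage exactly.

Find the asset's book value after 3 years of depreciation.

Depreciable base = $328,354 − $37,900 = $290,454.
Year 1: DB = ⌊$328,354 × 150%/4⌋ = $123,132; SL = ⌊$290,454/4⌋ = $72,613 → take DB $123,132. Book value $205,222.
Year 2: DB = ⌊$205,222 × 150%/4⌋ = $76,958; SL = ⌊$167,322/3⌋ = $55,774 → take DB $76,958. Book value $128,264.
Year 3: DB = ⌊$128,264 × 150%/4⌋ = $48,099; SL = ⌊$90,364/2⌋ = $45,182 → take DB $48,099. Book value $80,165.

$80,165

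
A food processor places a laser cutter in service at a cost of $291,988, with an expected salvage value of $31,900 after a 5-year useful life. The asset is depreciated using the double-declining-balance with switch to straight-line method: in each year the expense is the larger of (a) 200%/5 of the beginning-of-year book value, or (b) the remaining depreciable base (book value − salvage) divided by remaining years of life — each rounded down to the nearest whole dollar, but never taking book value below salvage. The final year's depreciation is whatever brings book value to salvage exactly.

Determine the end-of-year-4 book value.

$37,842

Depreciable base = $291,988 − $31,900 = $260,088.
Year 1: DB = ⌊$291,988 × 200%/5⌋ = $116,795; SL = ⌊$260,088/5⌋ = $52,017 → take DB $116,795. Book value $175,193.
Year 2: DB = ⌊$175,193 × 200%/5⌋ = $70,077; SL = ⌊$143,293/4⌋ = $35,823 → take DB $70,077. Book value $105,116.
Year 3: DB = ⌊$105,116 × 200%/5⌋ = $42,046; SL = ⌊$73,216/3⌋ = $24,405 → take DB $42,046. Book value $63,070.
Year 4: DB = ⌊$63,070 × 200%/5⌋ = $25,228; SL = ⌊$31,170/2⌋ = $15,585 → take DB $25,228. Book value $37,842.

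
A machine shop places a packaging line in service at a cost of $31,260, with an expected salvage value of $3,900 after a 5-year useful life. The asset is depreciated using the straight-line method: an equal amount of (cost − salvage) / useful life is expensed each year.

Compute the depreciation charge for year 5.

Depreciable base = $31,260 − $3,900 = $27,360.
Annual expense = $27,360 / 5 = $5,472.

$5,472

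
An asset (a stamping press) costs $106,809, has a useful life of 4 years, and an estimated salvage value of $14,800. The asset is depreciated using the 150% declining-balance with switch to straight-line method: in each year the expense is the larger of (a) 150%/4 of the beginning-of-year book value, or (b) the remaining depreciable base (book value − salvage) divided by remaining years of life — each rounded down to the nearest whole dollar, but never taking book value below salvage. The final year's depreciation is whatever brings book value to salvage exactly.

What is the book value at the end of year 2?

$41,723

Depreciable base = $106,809 − $14,800 = $92,009.
Year 1: DB = ⌊$106,809 × 150%/4⌋ = $40,053; SL = ⌊$92,009/4⌋ = $23,002 → take DB $40,053. Book value $66,756.
Year 2: DB = ⌊$66,756 × 150%/4⌋ = $25,033; SL = ⌊$51,956/3⌋ = $17,318 → take DB $25,033. Book value $41,723.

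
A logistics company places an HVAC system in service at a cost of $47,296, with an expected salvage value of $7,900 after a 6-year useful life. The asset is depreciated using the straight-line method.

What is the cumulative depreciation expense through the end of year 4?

Depreciable base = $47,296 − $7,900 = $39,396.
Annual expense = $39,396 / 6 = $6,566.
End of year 1: book value $40,730.
End of year 2: book value $34,164.
End of year 3: book value $27,598.
End of year 4: book value $21,032.
Accumulated through year 4 = $47,296 − $21,032 = $26,264.

$26,264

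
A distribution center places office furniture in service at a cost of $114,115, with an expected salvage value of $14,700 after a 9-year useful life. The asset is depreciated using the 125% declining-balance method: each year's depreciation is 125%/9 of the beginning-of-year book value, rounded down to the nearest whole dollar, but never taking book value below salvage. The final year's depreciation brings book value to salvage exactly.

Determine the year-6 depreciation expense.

$7,504

Depreciable base = $114,115 − $14,700 = $99,415.
Year 1: ⌊$114,115 × 125%/9⌋ = $15,849. Book value $98,266.
Year 2: ⌊$98,266 × 125%/9⌋ = $13,648. Book value $84,618.
Year 3: ⌊$84,618 × 125%/9⌋ = $11,752. Book value $72,866.
Year 4: ⌊$72,866 × 125%/9⌋ = $10,120. Book value $62,746.
Year 5: ⌊$62,746 × 125%/9⌋ = $8,714. Book value $54,032.
Year 6: ⌊$54,032 × 125%/9⌋ = $7,504. Book value $46,528.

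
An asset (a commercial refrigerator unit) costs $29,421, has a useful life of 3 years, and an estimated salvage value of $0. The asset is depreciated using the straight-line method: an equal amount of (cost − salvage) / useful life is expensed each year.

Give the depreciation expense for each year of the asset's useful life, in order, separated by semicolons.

Depreciable base = $29,421 − $0 = $29,421.
Annual expense = $29,421 / 3 = $9,807.
End of year 1: book value $19,614.
End of year 2: book value $9,807.
End of year 3: book value $0.

$9,807; $9,807; $9,807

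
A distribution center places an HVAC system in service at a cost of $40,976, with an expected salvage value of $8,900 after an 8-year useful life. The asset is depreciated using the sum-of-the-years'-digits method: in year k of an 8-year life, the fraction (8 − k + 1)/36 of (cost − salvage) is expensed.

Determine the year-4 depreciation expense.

$4,455

Depreciable base = $40,976 − $8,900 = $32,076.
Sum of the years' digits = 8+7+6+5+4+3+2+1 = 36.
Year 1: $32,076 × 8/36 = $7,128. Book value $33,848.
Year 2: $32,076 × 7/36 = $6,237. Book value $27,611.
Year 3: $32,076 × 6/36 = $5,346. Book value $22,265.
Year 4: $32,076 × 5/36 = $4,455. Book value $17,810.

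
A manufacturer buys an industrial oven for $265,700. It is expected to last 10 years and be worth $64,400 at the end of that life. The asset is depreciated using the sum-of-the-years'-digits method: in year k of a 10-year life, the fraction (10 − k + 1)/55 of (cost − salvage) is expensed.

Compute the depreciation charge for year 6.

Depreciable base = $265,700 − $64,400 = $201,300.
Sum of the years' digits = 10+9+8+7+6+5+4+3+2+1 = 55.
Year 1: $201,300 × 10/55 = $36,600. Book value $229,100.
Year 2: $201,300 × 9/55 = $32,940. Book value $196,160.
Year 3: $201,300 × 8/55 = $29,280. Book value $166,880.
Year 4: $201,300 × 7/55 = $25,620. Book value $141,260.
Year 5: $201,300 × 6/55 = $21,960. Book value $119,300.
Year 6: $201,300 × 5/55 = $18,300. Book value $101,000.

$18,300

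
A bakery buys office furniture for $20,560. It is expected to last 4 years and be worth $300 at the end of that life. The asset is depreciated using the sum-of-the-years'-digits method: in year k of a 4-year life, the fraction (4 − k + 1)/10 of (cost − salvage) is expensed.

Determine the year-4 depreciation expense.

Depreciable base = $20,560 − $300 = $20,260.
Sum of the years' digits = 4+3+2+1 = 10.
Year 1: $20,260 × 4/10 = $8,104. Book value $12,456.
Year 2: $20,260 × 3/10 = $6,078. Book value $6,378.
Year 3: $20,260 × 2/10 = $4,052. Book value $2,326.
Year 4: $20,260 × 1/10 = $2,026. Book value $300.

$2,026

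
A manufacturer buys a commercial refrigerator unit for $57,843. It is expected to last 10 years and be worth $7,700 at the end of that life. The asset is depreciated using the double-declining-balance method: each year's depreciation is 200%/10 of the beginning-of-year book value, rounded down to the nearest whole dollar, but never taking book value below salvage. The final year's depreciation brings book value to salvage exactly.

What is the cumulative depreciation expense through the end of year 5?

Depreciable base = $57,843 − $7,700 = $50,143.
Year 1: ⌊$57,843 × 200%/10⌋ = $11,568. Book value $46,275.
Year 2: ⌊$46,275 × 200%/10⌋ = $9,255. Book value $37,020.
Year 3: ⌊$37,020 × 200%/10⌋ = $7,404. Book value $29,616.
Year 4: ⌊$29,616 × 200%/10⌋ = $5,923. Book value $23,693.
Year 5: ⌊$23,693 × 200%/10⌋ = $4,738. Book value $18,955.
Accumulated through year 5 = $57,843 − $18,955 = $38,888.

$38,888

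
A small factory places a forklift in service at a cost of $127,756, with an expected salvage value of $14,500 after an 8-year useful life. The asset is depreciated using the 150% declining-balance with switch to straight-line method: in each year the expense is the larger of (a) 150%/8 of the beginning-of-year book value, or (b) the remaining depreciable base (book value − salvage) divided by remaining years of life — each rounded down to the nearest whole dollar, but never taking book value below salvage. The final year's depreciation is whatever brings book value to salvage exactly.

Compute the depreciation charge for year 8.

Depreciable base = $127,756 − $14,500 = $113,256.
Year 1: DB = ⌊$127,756 × 150%/8⌋ = $23,954; SL = ⌊$113,256/8⌋ = $14,157 → take DB $23,954. Book value $103,802.
Year 2: DB = ⌊$103,802 × 150%/8⌋ = $19,462; SL = ⌊$89,302/7⌋ = $12,757 → take DB $19,462. Book value $84,340.
Year 3: DB = ⌊$84,340 × 150%/8⌋ = $15,813; SL = ⌊$69,840/6⌋ = $11,640 → take DB $15,813. Book value $68,527.
Year 4: DB = ⌊$68,527 × 150%/8⌋ = $12,848; SL = ⌊$54,027/5⌋ = $10,805 → take DB $12,848. Book value $55,679.
Year 5: DB = ⌊$55,679 × 150%/8⌋ = $10,439; SL = ⌊$41,179/4⌋ = $10,294 → take DB $10,439. Book value $45,240.
Year 6: DB = ⌊$45,240 × 150%/8⌋ = $8,482; SL = ⌊$30,740/3⌋ = $10,246 → take SL $10,246. Book value $34,994.
Year 7: DB = ⌊$34,994 × 150%/8⌋ = $6,561; SL = ⌊$20,494/2⌋ = $10,247 → take SL $10,247. Book value $24,747.
Year 8 (final): $24,747 − $14,500 = $10,247. Book value $14,500.

$10,247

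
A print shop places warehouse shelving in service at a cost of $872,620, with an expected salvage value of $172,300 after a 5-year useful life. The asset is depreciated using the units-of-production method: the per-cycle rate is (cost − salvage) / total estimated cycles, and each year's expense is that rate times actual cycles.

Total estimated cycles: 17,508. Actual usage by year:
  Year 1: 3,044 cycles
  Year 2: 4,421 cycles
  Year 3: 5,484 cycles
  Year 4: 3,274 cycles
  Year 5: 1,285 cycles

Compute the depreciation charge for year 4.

$130,960

Depreciable base = $872,620 − $172,300 = $700,320.
Rate = $700,320 / 17,508 cycles = $40 per cycle.
Year 1: 3,044 × $40 = $121,760. Book value $750,860.
Year 2: 4,421 × $40 = $176,840. Book value $574,020.
Year 3: 5,484 × $40 = $219,360. Book value $354,660.
Year 4: 3,274 × $40 = $130,960. Book value $223,700.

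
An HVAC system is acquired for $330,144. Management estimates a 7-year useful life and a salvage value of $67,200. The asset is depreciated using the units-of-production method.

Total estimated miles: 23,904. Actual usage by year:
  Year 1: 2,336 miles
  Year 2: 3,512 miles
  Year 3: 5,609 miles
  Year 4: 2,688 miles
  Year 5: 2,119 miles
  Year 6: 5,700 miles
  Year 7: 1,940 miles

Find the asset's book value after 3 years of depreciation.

$204,117

Depreciable base = $330,144 − $67,200 = $262,944.
Rate = $262,944 / 23,904 miles = $11 per mile.
Year 1: 2,336 × $11 = $25,696. Book value $304,448.
Year 2: 3,512 × $11 = $38,632. Book value $265,816.
Year 3: 5,609 × $11 = $61,699. Book value $204,117.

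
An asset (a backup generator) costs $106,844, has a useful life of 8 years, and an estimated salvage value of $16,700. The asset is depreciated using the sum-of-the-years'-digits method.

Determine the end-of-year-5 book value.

$31,724

Depreciable base = $106,844 − $16,700 = $90,144.
Sum of the years' digits = 8+7+6+5+4+3+2+1 = 36.
Year 1: $90,144 × 8/36 = $20,032. Book value $86,812.
Year 2: $90,144 × 7/36 = $17,528. Book value $69,284.
Year 3: $90,144 × 6/36 = $15,024. Book value $54,260.
Year 4: $90,144 × 5/36 = $12,520. Book value $41,740.
Year 5: $90,144 × 4/36 = $10,016. Book value $31,724.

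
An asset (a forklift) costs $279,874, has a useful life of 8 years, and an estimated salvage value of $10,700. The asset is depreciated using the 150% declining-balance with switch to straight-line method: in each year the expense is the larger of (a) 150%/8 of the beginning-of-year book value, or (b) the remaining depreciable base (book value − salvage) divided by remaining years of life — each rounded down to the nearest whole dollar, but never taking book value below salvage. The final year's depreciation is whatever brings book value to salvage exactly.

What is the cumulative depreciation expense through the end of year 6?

$213,538

Depreciable base = $279,874 − $10,700 = $269,174.
Year 1: DB = ⌊$279,874 × 150%/8⌋ = $52,476; SL = ⌊$269,174/8⌋ = $33,646 → take DB $52,476. Book value $227,398.
Year 2: DB = ⌊$227,398 × 150%/8⌋ = $42,637; SL = ⌊$216,698/7⌋ = $30,956 → take DB $42,637. Book value $184,761.
Year 3: DB = ⌊$184,761 × 150%/8⌋ = $34,642; SL = ⌊$174,061/6⌋ = $29,010 → take DB $34,642. Book value $150,119.
Year 4: DB = ⌊$150,119 × 150%/8⌋ = $28,147; SL = ⌊$139,419/5⌋ = $27,883 → take DB $28,147. Book value $121,972.
Year 5: DB = ⌊$121,972 × 150%/8⌋ = $22,869; SL = ⌊$111,272/4⌋ = $27,818 → take SL $27,818. Book value $94,154.
Year 6: DB = ⌊$94,154 × 150%/8⌋ = $17,653; SL = ⌊$83,454/3⌋ = $27,818 → take SL $27,818. Book value $66,336.
Accumulated through year 6 = $279,874 − $66,336 = $213,538.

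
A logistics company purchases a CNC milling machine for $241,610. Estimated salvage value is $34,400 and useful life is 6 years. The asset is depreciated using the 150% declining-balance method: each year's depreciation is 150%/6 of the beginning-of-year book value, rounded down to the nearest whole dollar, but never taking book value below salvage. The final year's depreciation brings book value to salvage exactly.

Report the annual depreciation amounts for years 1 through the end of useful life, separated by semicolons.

Depreciable base = $241,610 − $34,400 = $207,210.
Year 1: ⌊$241,610 × 150%/6⌋ = $60,402. Book value $181,208.
Year 2: ⌊$181,208 × 150%/6⌋ = $45,302. Book value $135,906.
Year 3: ⌊$135,906 × 150%/6⌋ = $33,976. Book value $101,930.
Year 4: ⌊$101,930 × 150%/6⌋ = $25,482. Book value $76,448.
Year 5: ⌊$76,448 × 150%/6⌋ = $19,112. Book value $57,336.
Year 6 (final): $57,336 − $34,400 = $22,936. Book value $34,400.

$60,402; $45,302; $33,976; $25,482; $19,112; $22,936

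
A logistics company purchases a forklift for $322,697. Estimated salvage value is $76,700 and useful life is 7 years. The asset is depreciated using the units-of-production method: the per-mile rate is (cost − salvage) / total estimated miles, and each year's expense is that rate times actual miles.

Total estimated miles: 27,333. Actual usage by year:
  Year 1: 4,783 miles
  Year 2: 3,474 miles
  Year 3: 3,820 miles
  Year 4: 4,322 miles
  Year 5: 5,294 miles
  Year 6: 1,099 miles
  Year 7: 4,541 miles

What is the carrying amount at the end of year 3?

Depreciable base = $322,697 − $76,700 = $245,997.
Rate = $245,997 / 27,333 miles = $9 per mile.
Year 1: 4,783 × $9 = $43,047. Book value $279,650.
Year 2: 3,474 × $9 = $31,266. Book value $248,384.
Year 3: 3,820 × $9 = $34,380. Book value $214,004.

$214,004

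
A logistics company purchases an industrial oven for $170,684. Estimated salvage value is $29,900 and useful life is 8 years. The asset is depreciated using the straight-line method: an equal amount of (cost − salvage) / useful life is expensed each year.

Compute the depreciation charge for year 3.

Depreciable base = $170,684 − $29,900 = $140,784.
Annual expense = $140,784 / 8 = $17,598.

$17,598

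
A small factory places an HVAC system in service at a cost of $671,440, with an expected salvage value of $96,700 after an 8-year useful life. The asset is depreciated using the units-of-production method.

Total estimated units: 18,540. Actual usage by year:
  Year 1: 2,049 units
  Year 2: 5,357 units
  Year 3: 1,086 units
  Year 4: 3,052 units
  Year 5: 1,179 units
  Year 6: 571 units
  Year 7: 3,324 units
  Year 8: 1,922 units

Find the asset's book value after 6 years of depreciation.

Depreciable base = $671,440 − $96,700 = $574,740.
Rate = $574,740 / 18,540 units = $31 per unit.
Year 1: 2,049 × $31 = $63,519. Book value $607,921.
Year 2: 5,357 × $31 = $166,067. Book value $441,854.
Year 3: 1,086 × $31 = $33,666. Book value $408,188.
Year 4: 3,052 × $31 = $94,612. Book value $313,576.
Year 5: 1,179 × $31 = $36,549. Book value $277,027.
Year 6: 571 × $31 = $17,701. Book value $259,326.

$259,326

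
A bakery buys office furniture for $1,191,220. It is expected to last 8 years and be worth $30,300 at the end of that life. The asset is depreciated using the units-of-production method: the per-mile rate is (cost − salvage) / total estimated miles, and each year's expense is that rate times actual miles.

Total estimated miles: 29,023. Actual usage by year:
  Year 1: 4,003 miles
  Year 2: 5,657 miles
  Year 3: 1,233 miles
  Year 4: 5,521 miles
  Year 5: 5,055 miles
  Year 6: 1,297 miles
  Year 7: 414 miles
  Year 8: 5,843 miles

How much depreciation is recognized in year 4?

$220,840

Depreciable base = $1,191,220 − $30,300 = $1,160,920.
Rate = $1,160,920 / 29,023 miles = $40 per mile.
Year 1: 4,003 × $40 = $160,120. Book value $1,031,100.
Year 2: 5,657 × $40 = $226,280. Book value $804,820.
Year 3: 1,233 × $40 = $49,320. Book value $755,500.
Year 4: 5,521 × $40 = $220,840. Book value $534,660.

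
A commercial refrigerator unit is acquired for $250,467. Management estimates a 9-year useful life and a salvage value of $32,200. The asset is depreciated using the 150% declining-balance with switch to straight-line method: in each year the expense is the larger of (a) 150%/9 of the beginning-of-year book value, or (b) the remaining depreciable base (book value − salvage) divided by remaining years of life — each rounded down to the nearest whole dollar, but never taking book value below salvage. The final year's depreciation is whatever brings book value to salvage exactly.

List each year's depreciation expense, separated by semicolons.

$41,744; $34,787; $28,989; $24,157; $20,131; $17,114; $17,115; $17,115; $17,115

Depreciable base = $250,467 − $32,200 = $218,267.
Year 1: DB = ⌊$250,467 × 150%/9⌋ = $41,744; SL = ⌊$218,267/9⌋ = $24,251 → take DB $41,744. Book value $208,723.
Year 2: DB = ⌊$208,723 × 150%/9⌋ = $34,787; SL = ⌊$176,523/8⌋ = $22,065 → take DB $34,787. Book value $173,936.
Year 3: DB = ⌊$173,936 × 150%/9⌋ = $28,989; SL = ⌊$141,736/7⌋ = $20,248 → take DB $28,989. Book value $144,947.
Year 4: DB = ⌊$144,947 × 150%/9⌋ = $24,157; SL = ⌊$112,747/6⌋ = $18,791 → take DB $24,157. Book value $120,790.
Year 5: DB = ⌊$120,790 × 150%/9⌋ = $20,131; SL = ⌊$88,590/5⌋ = $17,718 → take DB $20,131. Book value $100,659.
Year 6: DB = ⌊$100,659 × 150%/9⌋ = $16,776; SL = ⌊$68,459/4⌋ = $17,114 → take SL $17,114. Book value $83,545.
Year 7: DB = ⌊$83,545 × 150%/9⌋ = $13,924; SL = ⌊$51,345/3⌋ = $17,115 → take SL $17,115. Book value $66,430.
Year 8: DB = ⌊$66,430 × 150%/9⌋ = $11,071; SL = ⌊$34,230/2⌋ = $17,115 → take SL $17,115. Book value $49,315.
Year 9 (final): $49,315 − $32,200 = $17,115. Book value $32,200.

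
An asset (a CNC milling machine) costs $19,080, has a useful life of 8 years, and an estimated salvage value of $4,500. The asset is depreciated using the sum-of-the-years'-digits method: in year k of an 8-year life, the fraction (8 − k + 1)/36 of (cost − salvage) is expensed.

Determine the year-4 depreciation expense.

Depreciable base = $19,080 − $4,500 = $14,580.
Sum of the years' digits = 8+7+6+5+4+3+2+1 = 36.
Year 1: $14,580 × 8/36 = $3,240. Book value $15,840.
Year 2: $14,580 × 7/36 = $2,835. Book value $13,005.
Year 3: $14,580 × 6/36 = $2,430. Book value $10,575.
Year 4: $14,580 × 5/36 = $2,025. Book value $8,550.

$2,025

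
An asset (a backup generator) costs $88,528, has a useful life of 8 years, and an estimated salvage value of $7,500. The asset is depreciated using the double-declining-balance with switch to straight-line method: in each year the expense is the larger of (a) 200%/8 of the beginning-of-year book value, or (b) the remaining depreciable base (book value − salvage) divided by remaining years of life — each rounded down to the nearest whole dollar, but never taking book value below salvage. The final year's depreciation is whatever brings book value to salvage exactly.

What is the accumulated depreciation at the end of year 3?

Depreciable base = $88,528 − $7,500 = $81,028.
Year 1: DB = ⌊$88,528 × 200%/8⌋ = $22,132; SL = ⌊$81,028/8⌋ = $10,128 → take DB $22,132. Book value $66,396.
Year 2: DB = ⌊$66,396 × 200%/8⌋ = $16,599; SL = ⌊$58,896/7⌋ = $8,413 → take DB $16,599. Book value $49,797.
Year 3: DB = ⌊$49,797 × 200%/8⌋ = $12,449; SL = ⌊$42,297/6⌋ = $7,049 → take DB $12,449. Book value $37,348.
Accumulated through year 3 = $88,528 − $37,348 = $51,180.

$51,180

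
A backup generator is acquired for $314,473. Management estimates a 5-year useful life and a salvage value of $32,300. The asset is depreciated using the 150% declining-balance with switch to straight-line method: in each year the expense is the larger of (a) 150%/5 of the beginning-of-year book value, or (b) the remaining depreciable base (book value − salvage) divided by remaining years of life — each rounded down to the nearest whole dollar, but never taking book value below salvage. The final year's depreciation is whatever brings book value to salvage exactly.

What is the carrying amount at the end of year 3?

$107,866

Depreciable base = $314,473 − $32,300 = $282,173.
Year 1: DB = ⌊$314,473 × 150%/5⌋ = $94,341; SL = ⌊$282,173/5⌋ = $56,434 → take DB $94,341. Book value $220,132.
Year 2: DB = ⌊$220,132 × 150%/5⌋ = $66,039; SL = ⌊$187,832/4⌋ = $46,958 → take DB $66,039. Book value $154,093.
Year 3: DB = ⌊$154,093 × 150%/5⌋ = $46,227; SL = ⌊$121,793/3⌋ = $40,597 → take DB $46,227. Book value $107,866.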